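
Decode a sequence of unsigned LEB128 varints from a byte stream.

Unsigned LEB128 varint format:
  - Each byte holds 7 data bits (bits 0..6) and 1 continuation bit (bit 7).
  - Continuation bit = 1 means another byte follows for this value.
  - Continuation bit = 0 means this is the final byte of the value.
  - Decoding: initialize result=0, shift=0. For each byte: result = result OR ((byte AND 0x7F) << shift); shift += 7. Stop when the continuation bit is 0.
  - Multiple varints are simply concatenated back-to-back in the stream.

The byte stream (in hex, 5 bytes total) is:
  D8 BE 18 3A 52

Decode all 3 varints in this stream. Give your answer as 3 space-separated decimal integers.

Answer: 401240 58 82

Derivation:
  byte[0]=0xD8 cont=1 payload=0x58=88: acc |= 88<<0 -> acc=88 shift=7
  byte[1]=0xBE cont=1 payload=0x3E=62: acc |= 62<<7 -> acc=8024 shift=14
  byte[2]=0x18 cont=0 payload=0x18=24: acc |= 24<<14 -> acc=401240 shift=21 [end]
Varint 1: bytes[0:3] = D8 BE 18 -> value 401240 (3 byte(s))
  byte[3]=0x3A cont=0 payload=0x3A=58: acc |= 58<<0 -> acc=58 shift=7 [end]
Varint 2: bytes[3:4] = 3A -> value 58 (1 byte(s))
  byte[4]=0x52 cont=0 payload=0x52=82: acc |= 82<<0 -> acc=82 shift=7 [end]
Varint 3: bytes[4:5] = 52 -> value 82 (1 byte(s))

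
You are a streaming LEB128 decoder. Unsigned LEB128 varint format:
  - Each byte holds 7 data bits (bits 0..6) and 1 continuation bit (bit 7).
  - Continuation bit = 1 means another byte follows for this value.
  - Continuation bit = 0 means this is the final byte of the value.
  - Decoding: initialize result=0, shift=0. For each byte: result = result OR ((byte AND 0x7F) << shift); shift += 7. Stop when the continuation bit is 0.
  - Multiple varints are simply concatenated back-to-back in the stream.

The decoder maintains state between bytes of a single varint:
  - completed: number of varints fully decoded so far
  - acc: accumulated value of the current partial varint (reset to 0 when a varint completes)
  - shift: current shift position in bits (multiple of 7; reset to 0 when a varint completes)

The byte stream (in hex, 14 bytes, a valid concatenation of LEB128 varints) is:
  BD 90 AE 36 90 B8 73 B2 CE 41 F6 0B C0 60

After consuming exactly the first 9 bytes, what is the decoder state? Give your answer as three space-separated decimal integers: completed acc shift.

Answer: 2 10034 14

Derivation:
byte[0]=0xBD cont=1 payload=0x3D: acc |= 61<<0 -> completed=0 acc=61 shift=7
byte[1]=0x90 cont=1 payload=0x10: acc |= 16<<7 -> completed=0 acc=2109 shift=14
byte[2]=0xAE cont=1 payload=0x2E: acc |= 46<<14 -> completed=0 acc=755773 shift=21
byte[3]=0x36 cont=0 payload=0x36: varint #1 complete (value=114001981); reset -> completed=1 acc=0 shift=0
byte[4]=0x90 cont=1 payload=0x10: acc |= 16<<0 -> completed=1 acc=16 shift=7
byte[5]=0xB8 cont=1 payload=0x38: acc |= 56<<7 -> completed=1 acc=7184 shift=14
byte[6]=0x73 cont=0 payload=0x73: varint #2 complete (value=1891344); reset -> completed=2 acc=0 shift=0
byte[7]=0xB2 cont=1 payload=0x32: acc |= 50<<0 -> completed=2 acc=50 shift=7
byte[8]=0xCE cont=1 payload=0x4E: acc |= 78<<7 -> completed=2 acc=10034 shift=14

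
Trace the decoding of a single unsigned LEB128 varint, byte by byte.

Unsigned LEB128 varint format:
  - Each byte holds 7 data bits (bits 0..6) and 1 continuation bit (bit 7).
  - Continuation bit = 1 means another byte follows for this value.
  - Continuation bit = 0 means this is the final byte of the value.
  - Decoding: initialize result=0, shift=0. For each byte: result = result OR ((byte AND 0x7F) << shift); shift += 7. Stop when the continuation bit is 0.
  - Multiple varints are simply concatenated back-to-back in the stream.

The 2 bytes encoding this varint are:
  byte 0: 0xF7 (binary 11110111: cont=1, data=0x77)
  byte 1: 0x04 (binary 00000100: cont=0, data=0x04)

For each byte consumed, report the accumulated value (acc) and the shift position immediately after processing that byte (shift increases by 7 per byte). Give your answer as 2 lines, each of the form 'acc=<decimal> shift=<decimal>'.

byte 0=0xF7: payload=0x77=119, contrib = 119<<0 = 119; acc -> 119, shift -> 7
byte 1=0x04: payload=0x04=4, contrib = 4<<7 = 512; acc -> 631, shift -> 14

Answer: acc=119 shift=7
acc=631 shift=14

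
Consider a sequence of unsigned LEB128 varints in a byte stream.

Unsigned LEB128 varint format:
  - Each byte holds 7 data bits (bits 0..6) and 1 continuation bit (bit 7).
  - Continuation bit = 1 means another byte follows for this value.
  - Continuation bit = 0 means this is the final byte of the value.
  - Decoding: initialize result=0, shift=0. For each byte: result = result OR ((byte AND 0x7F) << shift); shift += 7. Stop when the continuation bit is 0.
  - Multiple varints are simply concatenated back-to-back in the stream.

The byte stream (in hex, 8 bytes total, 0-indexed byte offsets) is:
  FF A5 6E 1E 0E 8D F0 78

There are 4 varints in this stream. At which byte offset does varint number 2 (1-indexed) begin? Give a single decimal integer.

  byte[0]=0xFF cont=1 payload=0x7F=127: acc |= 127<<0 -> acc=127 shift=7
  byte[1]=0xA5 cont=1 payload=0x25=37: acc |= 37<<7 -> acc=4863 shift=14
  byte[2]=0x6E cont=0 payload=0x6E=110: acc |= 110<<14 -> acc=1807103 shift=21 [end]
Varint 1: bytes[0:3] = FF A5 6E -> value 1807103 (3 byte(s))
  byte[3]=0x1E cont=0 payload=0x1E=30: acc |= 30<<0 -> acc=30 shift=7 [end]
Varint 2: bytes[3:4] = 1E -> value 30 (1 byte(s))
  byte[4]=0x0E cont=0 payload=0x0E=14: acc |= 14<<0 -> acc=14 shift=7 [end]
Varint 3: bytes[4:5] = 0E -> value 14 (1 byte(s))
  byte[5]=0x8D cont=1 payload=0x0D=13: acc |= 13<<0 -> acc=13 shift=7
  byte[6]=0xF0 cont=1 payload=0x70=112: acc |= 112<<7 -> acc=14349 shift=14
  byte[7]=0x78 cont=0 payload=0x78=120: acc |= 120<<14 -> acc=1980429 shift=21 [end]
Varint 4: bytes[5:8] = 8D F0 78 -> value 1980429 (3 byte(s))

Answer: 3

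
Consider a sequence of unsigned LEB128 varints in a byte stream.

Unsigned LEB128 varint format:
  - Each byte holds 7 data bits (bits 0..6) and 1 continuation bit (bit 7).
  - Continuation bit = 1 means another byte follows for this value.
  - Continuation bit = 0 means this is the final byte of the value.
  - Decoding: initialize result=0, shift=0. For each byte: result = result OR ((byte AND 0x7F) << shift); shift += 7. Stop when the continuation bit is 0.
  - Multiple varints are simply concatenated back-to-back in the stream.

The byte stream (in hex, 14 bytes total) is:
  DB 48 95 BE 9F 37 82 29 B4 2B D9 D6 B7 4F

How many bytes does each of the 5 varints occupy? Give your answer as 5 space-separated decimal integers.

  byte[0]=0xDB cont=1 payload=0x5B=91: acc |= 91<<0 -> acc=91 shift=7
  byte[1]=0x48 cont=0 payload=0x48=72: acc |= 72<<7 -> acc=9307 shift=14 [end]
Varint 1: bytes[0:2] = DB 48 -> value 9307 (2 byte(s))
  byte[2]=0x95 cont=1 payload=0x15=21: acc |= 21<<0 -> acc=21 shift=7
  byte[3]=0xBE cont=1 payload=0x3E=62: acc |= 62<<7 -> acc=7957 shift=14
  byte[4]=0x9F cont=1 payload=0x1F=31: acc |= 31<<14 -> acc=515861 shift=21
  byte[5]=0x37 cont=0 payload=0x37=55: acc |= 55<<21 -> acc=115859221 shift=28 [end]
Varint 2: bytes[2:6] = 95 BE 9F 37 -> value 115859221 (4 byte(s))
  byte[6]=0x82 cont=1 payload=0x02=2: acc |= 2<<0 -> acc=2 shift=7
  byte[7]=0x29 cont=0 payload=0x29=41: acc |= 41<<7 -> acc=5250 shift=14 [end]
Varint 3: bytes[6:8] = 82 29 -> value 5250 (2 byte(s))
  byte[8]=0xB4 cont=1 payload=0x34=52: acc |= 52<<0 -> acc=52 shift=7
  byte[9]=0x2B cont=0 payload=0x2B=43: acc |= 43<<7 -> acc=5556 shift=14 [end]
Varint 4: bytes[8:10] = B4 2B -> value 5556 (2 byte(s))
  byte[10]=0xD9 cont=1 payload=0x59=89: acc |= 89<<0 -> acc=89 shift=7
  byte[11]=0xD6 cont=1 payload=0x56=86: acc |= 86<<7 -> acc=11097 shift=14
  byte[12]=0xB7 cont=1 payload=0x37=55: acc |= 55<<14 -> acc=912217 shift=21
  byte[13]=0x4F cont=0 payload=0x4F=79: acc |= 79<<21 -> acc=166587225 shift=28 [end]
Varint 5: bytes[10:14] = D9 D6 B7 4F -> value 166587225 (4 byte(s))

Answer: 2 4 2 2 4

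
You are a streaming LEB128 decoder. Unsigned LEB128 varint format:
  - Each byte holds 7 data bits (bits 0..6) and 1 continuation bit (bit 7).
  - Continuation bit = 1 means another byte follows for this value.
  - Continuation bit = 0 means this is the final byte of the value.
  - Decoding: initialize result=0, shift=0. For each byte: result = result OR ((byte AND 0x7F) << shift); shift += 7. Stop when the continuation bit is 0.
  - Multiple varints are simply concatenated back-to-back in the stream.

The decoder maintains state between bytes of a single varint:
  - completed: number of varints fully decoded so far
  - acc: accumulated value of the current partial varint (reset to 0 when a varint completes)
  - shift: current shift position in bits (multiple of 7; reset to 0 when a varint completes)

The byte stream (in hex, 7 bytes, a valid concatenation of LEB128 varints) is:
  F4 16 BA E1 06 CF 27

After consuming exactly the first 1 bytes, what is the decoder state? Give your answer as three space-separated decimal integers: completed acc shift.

Answer: 0 116 7

Derivation:
byte[0]=0xF4 cont=1 payload=0x74: acc |= 116<<0 -> completed=0 acc=116 shift=7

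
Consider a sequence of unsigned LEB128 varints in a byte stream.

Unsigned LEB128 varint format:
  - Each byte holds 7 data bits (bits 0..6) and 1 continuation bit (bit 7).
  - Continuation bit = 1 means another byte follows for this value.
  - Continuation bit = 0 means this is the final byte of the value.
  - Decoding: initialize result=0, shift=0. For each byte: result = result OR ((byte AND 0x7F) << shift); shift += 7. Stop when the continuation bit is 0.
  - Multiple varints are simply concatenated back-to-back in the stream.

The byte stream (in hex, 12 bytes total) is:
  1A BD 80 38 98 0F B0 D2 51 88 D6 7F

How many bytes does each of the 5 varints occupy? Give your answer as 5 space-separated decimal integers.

  byte[0]=0x1A cont=0 payload=0x1A=26: acc |= 26<<0 -> acc=26 shift=7 [end]
Varint 1: bytes[0:1] = 1A -> value 26 (1 byte(s))
  byte[1]=0xBD cont=1 payload=0x3D=61: acc |= 61<<0 -> acc=61 shift=7
  byte[2]=0x80 cont=1 payload=0x00=0: acc |= 0<<7 -> acc=61 shift=14
  byte[3]=0x38 cont=0 payload=0x38=56: acc |= 56<<14 -> acc=917565 shift=21 [end]
Varint 2: bytes[1:4] = BD 80 38 -> value 917565 (3 byte(s))
  byte[4]=0x98 cont=1 payload=0x18=24: acc |= 24<<0 -> acc=24 shift=7
  byte[5]=0x0F cont=0 payload=0x0F=15: acc |= 15<<7 -> acc=1944 shift=14 [end]
Varint 3: bytes[4:6] = 98 0F -> value 1944 (2 byte(s))
  byte[6]=0xB0 cont=1 payload=0x30=48: acc |= 48<<0 -> acc=48 shift=7
  byte[7]=0xD2 cont=1 payload=0x52=82: acc |= 82<<7 -> acc=10544 shift=14
  byte[8]=0x51 cont=0 payload=0x51=81: acc |= 81<<14 -> acc=1337648 shift=21 [end]
Varint 4: bytes[6:9] = B0 D2 51 -> value 1337648 (3 byte(s))
  byte[9]=0x88 cont=1 payload=0x08=8: acc |= 8<<0 -> acc=8 shift=7
  byte[10]=0xD6 cont=1 payload=0x56=86: acc |= 86<<7 -> acc=11016 shift=14
  byte[11]=0x7F cont=0 payload=0x7F=127: acc |= 127<<14 -> acc=2091784 shift=21 [end]
Varint 5: bytes[9:12] = 88 D6 7F -> value 2091784 (3 byte(s))

Answer: 1 3 2 3 3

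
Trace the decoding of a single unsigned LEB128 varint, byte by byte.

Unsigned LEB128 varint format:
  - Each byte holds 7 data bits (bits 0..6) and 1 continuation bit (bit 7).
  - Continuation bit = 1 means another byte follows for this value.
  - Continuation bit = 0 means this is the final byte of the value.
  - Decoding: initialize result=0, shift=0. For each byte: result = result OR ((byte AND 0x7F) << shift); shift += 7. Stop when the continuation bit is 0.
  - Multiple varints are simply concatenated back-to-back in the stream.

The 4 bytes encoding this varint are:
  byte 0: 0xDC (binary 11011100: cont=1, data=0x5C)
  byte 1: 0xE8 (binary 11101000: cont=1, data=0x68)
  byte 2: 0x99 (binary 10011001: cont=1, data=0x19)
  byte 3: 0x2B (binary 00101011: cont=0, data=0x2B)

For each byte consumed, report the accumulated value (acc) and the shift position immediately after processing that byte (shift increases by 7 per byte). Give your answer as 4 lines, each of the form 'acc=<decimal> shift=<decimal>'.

Answer: acc=92 shift=7
acc=13404 shift=14
acc=423004 shift=21
acc=90600540 shift=28

Derivation:
byte 0=0xDC: payload=0x5C=92, contrib = 92<<0 = 92; acc -> 92, shift -> 7
byte 1=0xE8: payload=0x68=104, contrib = 104<<7 = 13312; acc -> 13404, shift -> 14
byte 2=0x99: payload=0x19=25, contrib = 25<<14 = 409600; acc -> 423004, shift -> 21
byte 3=0x2B: payload=0x2B=43, contrib = 43<<21 = 90177536; acc -> 90600540, shift -> 28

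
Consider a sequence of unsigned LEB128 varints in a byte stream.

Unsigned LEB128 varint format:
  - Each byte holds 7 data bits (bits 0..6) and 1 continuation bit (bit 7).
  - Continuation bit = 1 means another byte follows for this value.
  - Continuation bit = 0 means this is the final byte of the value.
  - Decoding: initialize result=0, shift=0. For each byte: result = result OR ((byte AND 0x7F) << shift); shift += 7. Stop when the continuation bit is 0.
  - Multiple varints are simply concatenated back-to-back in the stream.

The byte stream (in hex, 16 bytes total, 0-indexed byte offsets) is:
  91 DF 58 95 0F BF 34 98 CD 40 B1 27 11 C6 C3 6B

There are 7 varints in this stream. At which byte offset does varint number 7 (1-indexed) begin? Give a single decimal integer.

  byte[0]=0x91 cont=1 payload=0x11=17: acc |= 17<<0 -> acc=17 shift=7
  byte[1]=0xDF cont=1 payload=0x5F=95: acc |= 95<<7 -> acc=12177 shift=14
  byte[2]=0x58 cont=0 payload=0x58=88: acc |= 88<<14 -> acc=1453969 shift=21 [end]
Varint 1: bytes[0:3] = 91 DF 58 -> value 1453969 (3 byte(s))
  byte[3]=0x95 cont=1 payload=0x15=21: acc |= 21<<0 -> acc=21 shift=7
  byte[4]=0x0F cont=0 payload=0x0F=15: acc |= 15<<7 -> acc=1941 shift=14 [end]
Varint 2: bytes[3:5] = 95 0F -> value 1941 (2 byte(s))
  byte[5]=0xBF cont=1 payload=0x3F=63: acc |= 63<<0 -> acc=63 shift=7
  byte[6]=0x34 cont=0 payload=0x34=52: acc |= 52<<7 -> acc=6719 shift=14 [end]
Varint 3: bytes[5:7] = BF 34 -> value 6719 (2 byte(s))
  byte[7]=0x98 cont=1 payload=0x18=24: acc |= 24<<0 -> acc=24 shift=7
  byte[8]=0xCD cont=1 payload=0x4D=77: acc |= 77<<7 -> acc=9880 shift=14
  byte[9]=0x40 cont=0 payload=0x40=64: acc |= 64<<14 -> acc=1058456 shift=21 [end]
Varint 4: bytes[7:10] = 98 CD 40 -> value 1058456 (3 byte(s))
  byte[10]=0xB1 cont=1 payload=0x31=49: acc |= 49<<0 -> acc=49 shift=7
  byte[11]=0x27 cont=0 payload=0x27=39: acc |= 39<<7 -> acc=5041 shift=14 [end]
Varint 5: bytes[10:12] = B1 27 -> value 5041 (2 byte(s))
  byte[12]=0x11 cont=0 payload=0x11=17: acc |= 17<<0 -> acc=17 shift=7 [end]
Varint 6: bytes[12:13] = 11 -> value 17 (1 byte(s))
  byte[13]=0xC6 cont=1 payload=0x46=70: acc |= 70<<0 -> acc=70 shift=7
  byte[14]=0xC3 cont=1 payload=0x43=67: acc |= 67<<7 -> acc=8646 shift=14
  byte[15]=0x6B cont=0 payload=0x6B=107: acc |= 107<<14 -> acc=1761734 shift=21 [end]
Varint 7: bytes[13:16] = C6 C3 6B -> value 1761734 (3 byte(s))

Answer: 13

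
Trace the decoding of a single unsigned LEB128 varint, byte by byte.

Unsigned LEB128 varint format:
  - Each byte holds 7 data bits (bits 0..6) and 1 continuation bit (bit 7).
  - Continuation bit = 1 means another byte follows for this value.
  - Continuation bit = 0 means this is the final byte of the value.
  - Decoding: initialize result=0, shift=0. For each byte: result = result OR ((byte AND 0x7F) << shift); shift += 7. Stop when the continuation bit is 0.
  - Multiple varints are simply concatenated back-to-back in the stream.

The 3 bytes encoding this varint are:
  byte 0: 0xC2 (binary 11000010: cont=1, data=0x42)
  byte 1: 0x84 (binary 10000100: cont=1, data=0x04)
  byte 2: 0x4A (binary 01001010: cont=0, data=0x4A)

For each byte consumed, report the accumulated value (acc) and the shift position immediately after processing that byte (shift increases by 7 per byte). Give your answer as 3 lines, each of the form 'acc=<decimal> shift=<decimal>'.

Answer: acc=66 shift=7
acc=578 shift=14
acc=1212994 shift=21

Derivation:
byte 0=0xC2: payload=0x42=66, contrib = 66<<0 = 66; acc -> 66, shift -> 7
byte 1=0x84: payload=0x04=4, contrib = 4<<7 = 512; acc -> 578, shift -> 14
byte 2=0x4A: payload=0x4A=74, contrib = 74<<14 = 1212416; acc -> 1212994, shift -> 21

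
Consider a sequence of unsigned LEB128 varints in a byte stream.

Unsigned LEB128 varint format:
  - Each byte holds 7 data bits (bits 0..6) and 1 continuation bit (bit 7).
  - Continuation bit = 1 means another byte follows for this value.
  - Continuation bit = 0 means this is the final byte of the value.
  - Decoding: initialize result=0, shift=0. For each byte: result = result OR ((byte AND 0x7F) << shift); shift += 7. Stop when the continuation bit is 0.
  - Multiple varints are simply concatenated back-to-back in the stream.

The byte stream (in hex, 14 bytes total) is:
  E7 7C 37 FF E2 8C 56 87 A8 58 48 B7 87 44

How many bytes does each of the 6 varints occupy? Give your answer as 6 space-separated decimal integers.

  byte[0]=0xE7 cont=1 payload=0x67=103: acc |= 103<<0 -> acc=103 shift=7
  byte[1]=0x7C cont=0 payload=0x7C=124: acc |= 124<<7 -> acc=15975 shift=14 [end]
Varint 1: bytes[0:2] = E7 7C -> value 15975 (2 byte(s))
  byte[2]=0x37 cont=0 payload=0x37=55: acc |= 55<<0 -> acc=55 shift=7 [end]
Varint 2: bytes[2:3] = 37 -> value 55 (1 byte(s))
  byte[3]=0xFF cont=1 payload=0x7F=127: acc |= 127<<0 -> acc=127 shift=7
  byte[4]=0xE2 cont=1 payload=0x62=98: acc |= 98<<7 -> acc=12671 shift=14
  byte[5]=0x8C cont=1 payload=0x0C=12: acc |= 12<<14 -> acc=209279 shift=21
  byte[6]=0x56 cont=0 payload=0x56=86: acc |= 86<<21 -> acc=180564351 shift=28 [end]
Varint 3: bytes[3:7] = FF E2 8C 56 -> value 180564351 (4 byte(s))
  byte[7]=0x87 cont=1 payload=0x07=7: acc |= 7<<0 -> acc=7 shift=7
  byte[8]=0xA8 cont=1 payload=0x28=40: acc |= 40<<7 -> acc=5127 shift=14
  byte[9]=0x58 cont=0 payload=0x58=88: acc |= 88<<14 -> acc=1446919 shift=21 [end]
Varint 4: bytes[7:10] = 87 A8 58 -> value 1446919 (3 byte(s))
  byte[10]=0x48 cont=0 payload=0x48=72: acc |= 72<<0 -> acc=72 shift=7 [end]
Varint 5: bytes[10:11] = 48 -> value 72 (1 byte(s))
  byte[11]=0xB7 cont=1 payload=0x37=55: acc |= 55<<0 -> acc=55 shift=7
  byte[12]=0x87 cont=1 payload=0x07=7: acc |= 7<<7 -> acc=951 shift=14
  byte[13]=0x44 cont=0 payload=0x44=68: acc |= 68<<14 -> acc=1115063 shift=21 [end]
Varint 6: bytes[11:14] = B7 87 44 -> value 1115063 (3 byte(s))

Answer: 2 1 4 3 1 3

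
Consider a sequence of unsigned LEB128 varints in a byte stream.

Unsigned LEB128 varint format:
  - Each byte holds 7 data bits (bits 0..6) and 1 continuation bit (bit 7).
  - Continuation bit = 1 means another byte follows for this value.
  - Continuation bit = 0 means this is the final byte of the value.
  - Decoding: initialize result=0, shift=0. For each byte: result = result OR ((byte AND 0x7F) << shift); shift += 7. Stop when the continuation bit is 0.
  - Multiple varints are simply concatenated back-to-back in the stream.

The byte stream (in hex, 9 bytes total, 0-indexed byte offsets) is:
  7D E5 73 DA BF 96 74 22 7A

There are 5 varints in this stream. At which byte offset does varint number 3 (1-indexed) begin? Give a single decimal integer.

Answer: 3

Derivation:
  byte[0]=0x7D cont=0 payload=0x7D=125: acc |= 125<<0 -> acc=125 shift=7 [end]
Varint 1: bytes[0:1] = 7D -> value 125 (1 byte(s))
  byte[1]=0xE5 cont=1 payload=0x65=101: acc |= 101<<0 -> acc=101 shift=7
  byte[2]=0x73 cont=0 payload=0x73=115: acc |= 115<<7 -> acc=14821 shift=14 [end]
Varint 2: bytes[1:3] = E5 73 -> value 14821 (2 byte(s))
  byte[3]=0xDA cont=1 payload=0x5A=90: acc |= 90<<0 -> acc=90 shift=7
  byte[4]=0xBF cont=1 payload=0x3F=63: acc |= 63<<7 -> acc=8154 shift=14
  byte[5]=0x96 cont=1 payload=0x16=22: acc |= 22<<14 -> acc=368602 shift=21
  byte[6]=0x74 cont=0 payload=0x74=116: acc |= 116<<21 -> acc=243638234 shift=28 [end]
Varint 3: bytes[3:7] = DA BF 96 74 -> value 243638234 (4 byte(s))
  byte[7]=0x22 cont=0 payload=0x22=34: acc |= 34<<0 -> acc=34 shift=7 [end]
Varint 4: bytes[7:8] = 22 -> value 34 (1 byte(s))
  byte[8]=0x7A cont=0 payload=0x7A=122: acc |= 122<<0 -> acc=122 shift=7 [end]
Varint 5: bytes[8:9] = 7A -> value 122 (1 byte(s))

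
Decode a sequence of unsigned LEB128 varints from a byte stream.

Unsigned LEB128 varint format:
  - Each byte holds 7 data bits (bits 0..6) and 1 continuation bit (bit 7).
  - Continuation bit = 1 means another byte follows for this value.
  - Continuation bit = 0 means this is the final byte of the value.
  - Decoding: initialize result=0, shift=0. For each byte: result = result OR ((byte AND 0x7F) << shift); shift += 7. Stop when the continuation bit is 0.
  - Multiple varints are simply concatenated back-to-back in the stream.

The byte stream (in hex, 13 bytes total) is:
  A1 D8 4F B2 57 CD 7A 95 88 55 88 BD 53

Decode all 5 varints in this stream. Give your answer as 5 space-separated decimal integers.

Answer: 1305633 11186 15693 1393685 1367688

Derivation:
  byte[0]=0xA1 cont=1 payload=0x21=33: acc |= 33<<0 -> acc=33 shift=7
  byte[1]=0xD8 cont=1 payload=0x58=88: acc |= 88<<7 -> acc=11297 shift=14
  byte[2]=0x4F cont=0 payload=0x4F=79: acc |= 79<<14 -> acc=1305633 shift=21 [end]
Varint 1: bytes[0:3] = A1 D8 4F -> value 1305633 (3 byte(s))
  byte[3]=0xB2 cont=1 payload=0x32=50: acc |= 50<<0 -> acc=50 shift=7
  byte[4]=0x57 cont=0 payload=0x57=87: acc |= 87<<7 -> acc=11186 shift=14 [end]
Varint 2: bytes[3:5] = B2 57 -> value 11186 (2 byte(s))
  byte[5]=0xCD cont=1 payload=0x4D=77: acc |= 77<<0 -> acc=77 shift=7
  byte[6]=0x7A cont=0 payload=0x7A=122: acc |= 122<<7 -> acc=15693 shift=14 [end]
Varint 3: bytes[5:7] = CD 7A -> value 15693 (2 byte(s))
  byte[7]=0x95 cont=1 payload=0x15=21: acc |= 21<<0 -> acc=21 shift=7
  byte[8]=0x88 cont=1 payload=0x08=8: acc |= 8<<7 -> acc=1045 shift=14
  byte[9]=0x55 cont=0 payload=0x55=85: acc |= 85<<14 -> acc=1393685 shift=21 [end]
Varint 4: bytes[7:10] = 95 88 55 -> value 1393685 (3 byte(s))
  byte[10]=0x88 cont=1 payload=0x08=8: acc |= 8<<0 -> acc=8 shift=7
  byte[11]=0xBD cont=1 payload=0x3D=61: acc |= 61<<7 -> acc=7816 shift=14
  byte[12]=0x53 cont=0 payload=0x53=83: acc |= 83<<14 -> acc=1367688 shift=21 [end]
Varint 5: bytes[10:13] = 88 BD 53 -> value 1367688 (3 byte(s))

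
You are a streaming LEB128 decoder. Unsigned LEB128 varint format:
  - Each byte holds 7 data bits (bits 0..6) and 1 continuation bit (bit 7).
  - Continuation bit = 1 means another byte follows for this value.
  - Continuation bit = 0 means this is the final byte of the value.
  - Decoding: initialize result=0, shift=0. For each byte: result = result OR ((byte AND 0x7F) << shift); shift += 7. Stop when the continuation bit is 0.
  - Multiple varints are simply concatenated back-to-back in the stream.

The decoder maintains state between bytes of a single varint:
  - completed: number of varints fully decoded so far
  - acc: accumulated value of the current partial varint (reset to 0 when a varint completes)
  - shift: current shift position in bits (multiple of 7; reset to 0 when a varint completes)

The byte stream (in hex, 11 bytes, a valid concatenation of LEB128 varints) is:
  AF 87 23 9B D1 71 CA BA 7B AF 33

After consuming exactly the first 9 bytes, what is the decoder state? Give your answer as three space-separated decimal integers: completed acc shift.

byte[0]=0xAF cont=1 payload=0x2F: acc |= 47<<0 -> completed=0 acc=47 shift=7
byte[1]=0x87 cont=1 payload=0x07: acc |= 7<<7 -> completed=0 acc=943 shift=14
byte[2]=0x23 cont=0 payload=0x23: varint #1 complete (value=574383); reset -> completed=1 acc=0 shift=0
byte[3]=0x9B cont=1 payload=0x1B: acc |= 27<<0 -> completed=1 acc=27 shift=7
byte[4]=0xD1 cont=1 payload=0x51: acc |= 81<<7 -> completed=1 acc=10395 shift=14
byte[5]=0x71 cont=0 payload=0x71: varint #2 complete (value=1861787); reset -> completed=2 acc=0 shift=0
byte[6]=0xCA cont=1 payload=0x4A: acc |= 74<<0 -> completed=2 acc=74 shift=7
byte[7]=0xBA cont=1 payload=0x3A: acc |= 58<<7 -> completed=2 acc=7498 shift=14
byte[8]=0x7B cont=0 payload=0x7B: varint #3 complete (value=2022730); reset -> completed=3 acc=0 shift=0

Answer: 3 0 0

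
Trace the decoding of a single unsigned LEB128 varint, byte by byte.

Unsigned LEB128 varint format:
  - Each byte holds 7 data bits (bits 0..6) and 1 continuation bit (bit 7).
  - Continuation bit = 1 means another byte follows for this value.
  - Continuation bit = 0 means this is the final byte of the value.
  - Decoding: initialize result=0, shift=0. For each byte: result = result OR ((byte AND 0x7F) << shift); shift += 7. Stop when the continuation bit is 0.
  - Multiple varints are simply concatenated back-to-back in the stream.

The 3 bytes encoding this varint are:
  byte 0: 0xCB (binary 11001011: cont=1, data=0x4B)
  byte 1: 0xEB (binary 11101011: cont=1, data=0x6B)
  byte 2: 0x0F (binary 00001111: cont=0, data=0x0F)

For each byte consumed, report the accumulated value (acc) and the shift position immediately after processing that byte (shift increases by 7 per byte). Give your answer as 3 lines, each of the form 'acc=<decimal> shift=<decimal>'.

byte 0=0xCB: payload=0x4B=75, contrib = 75<<0 = 75; acc -> 75, shift -> 7
byte 1=0xEB: payload=0x6B=107, contrib = 107<<7 = 13696; acc -> 13771, shift -> 14
byte 2=0x0F: payload=0x0F=15, contrib = 15<<14 = 245760; acc -> 259531, shift -> 21

Answer: acc=75 shift=7
acc=13771 shift=14
acc=259531 shift=21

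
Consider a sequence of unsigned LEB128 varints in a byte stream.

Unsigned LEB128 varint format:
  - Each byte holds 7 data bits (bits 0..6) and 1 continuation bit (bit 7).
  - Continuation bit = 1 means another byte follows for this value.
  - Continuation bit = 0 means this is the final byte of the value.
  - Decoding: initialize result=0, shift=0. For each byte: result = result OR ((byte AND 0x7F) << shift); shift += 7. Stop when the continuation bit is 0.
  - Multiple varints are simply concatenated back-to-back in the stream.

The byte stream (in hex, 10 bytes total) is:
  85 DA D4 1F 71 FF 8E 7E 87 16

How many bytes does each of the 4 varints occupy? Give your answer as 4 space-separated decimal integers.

  byte[0]=0x85 cont=1 payload=0x05=5: acc |= 5<<0 -> acc=5 shift=7
  byte[1]=0xDA cont=1 payload=0x5A=90: acc |= 90<<7 -> acc=11525 shift=14
  byte[2]=0xD4 cont=1 payload=0x54=84: acc |= 84<<14 -> acc=1387781 shift=21
  byte[3]=0x1F cont=0 payload=0x1F=31: acc |= 31<<21 -> acc=66399493 shift=28 [end]
Varint 1: bytes[0:4] = 85 DA D4 1F -> value 66399493 (4 byte(s))
  byte[4]=0x71 cont=0 payload=0x71=113: acc |= 113<<0 -> acc=113 shift=7 [end]
Varint 2: bytes[4:5] = 71 -> value 113 (1 byte(s))
  byte[5]=0xFF cont=1 payload=0x7F=127: acc |= 127<<0 -> acc=127 shift=7
  byte[6]=0x8E cont=1 payload=0x0E=14: acc |= 14<<7 -> acc=1919 shift=14
  byte[7]=0x7E cont=0 payload=0x7E=126: acc |= 126<<14 -> acc=2066303 shift=21 [end]
Varint 3: bytes[5:8] = FF 8E 7E -> value 2066303 (3 byte(s))
  byte[8]=0x87 cont=1 payload=0x07=7: acc |= 7<<0 -> acc=7 shift=7
  byte[9]=0x16 cont=0 payload=0x16=22: acc |= 22<<7 -> acc=2823 shift=14 [end]
Varint 4: bytes[8:10] = 87 16 -> value 2823 (2 byte(s))

Answer: 4 1 3 2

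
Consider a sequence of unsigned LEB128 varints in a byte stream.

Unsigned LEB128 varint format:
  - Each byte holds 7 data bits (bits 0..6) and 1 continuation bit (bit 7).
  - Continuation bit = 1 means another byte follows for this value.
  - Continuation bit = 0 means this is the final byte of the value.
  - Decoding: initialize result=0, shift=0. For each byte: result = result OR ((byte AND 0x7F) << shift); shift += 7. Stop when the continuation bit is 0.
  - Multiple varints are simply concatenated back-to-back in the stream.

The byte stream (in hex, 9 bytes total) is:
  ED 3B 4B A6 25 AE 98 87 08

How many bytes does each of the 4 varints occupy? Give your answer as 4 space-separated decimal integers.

  byte[0]=0xED cont=1 payload=0x6D=109: acc |= 109<<0 -> acc=109 shift=7
  byte[1]=0x3B cont=0 payload=0x3B=59: acc |= 59<<7 -> acc=7661 shift=14 [end]
Varint 1: bytes[0:2] = ED 3B -> value 7661 (2 byte(s))
  byte[2]=0x4B cont=0 payload=0x4B=75: acc |= 75<<0 -> acc=75 shift=7 [end]
Varint 2: bytes[2:3] = 4B -> value 75 (1 byte(s))
  byte[3]=0xA6 cont=1 payload=0x26=38: acc |= 38<<0 -> acc=38 shift=7
  byte[4]=0x25 cont=0 payload=0x25=37: acc |= 37<<7 -> acc=4774 shift=14 [end]
Varint 3: bytes[3:5] = A6 25 -> value 4774 (2 byte(s))
  byte[5]=0xAE cont=1 payload=0x2E=46: acc |= 46<<0 -> acc=46 shift=7
  byte[6]=0x98 cont=1 payload=0x18=24: acc |= 24<<7 -> acc=3118 shift=14
  byte[7]=0x87 cont=1 payload=0x07=7: acc |= 7<<14 -> acc=117806 shift=21
  byte[8]=0x08 cont=0 payload=0x08=8: acc |= 8<<21 -> acc=16895022 shift=28 [end]
Varint 4: bytes[5:9] = AE 98 87 08 -> value 16895022 (4 byte(s))

Answer: 2 1 2 4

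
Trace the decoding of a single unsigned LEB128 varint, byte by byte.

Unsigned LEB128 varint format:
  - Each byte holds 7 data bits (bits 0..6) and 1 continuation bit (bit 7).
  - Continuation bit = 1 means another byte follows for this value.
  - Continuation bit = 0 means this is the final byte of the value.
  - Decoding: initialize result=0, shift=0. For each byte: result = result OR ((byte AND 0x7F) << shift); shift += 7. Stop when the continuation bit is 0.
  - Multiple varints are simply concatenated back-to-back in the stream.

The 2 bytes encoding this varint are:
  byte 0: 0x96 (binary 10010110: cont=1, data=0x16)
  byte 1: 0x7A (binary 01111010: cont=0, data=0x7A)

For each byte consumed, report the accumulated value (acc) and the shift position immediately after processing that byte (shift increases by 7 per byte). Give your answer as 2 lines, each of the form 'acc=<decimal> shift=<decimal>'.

byte 0=0x96: payload=0x16=22, contrib = 22<<0 = 22; acc -> 22, shift -> 7
byte 1=0x7A: payload=0x7A=122, contrib = 122<<7 = 15616; acc -> 15638, shift -> 14

Answer: acc=22 shift=7
acc=15638 shift=14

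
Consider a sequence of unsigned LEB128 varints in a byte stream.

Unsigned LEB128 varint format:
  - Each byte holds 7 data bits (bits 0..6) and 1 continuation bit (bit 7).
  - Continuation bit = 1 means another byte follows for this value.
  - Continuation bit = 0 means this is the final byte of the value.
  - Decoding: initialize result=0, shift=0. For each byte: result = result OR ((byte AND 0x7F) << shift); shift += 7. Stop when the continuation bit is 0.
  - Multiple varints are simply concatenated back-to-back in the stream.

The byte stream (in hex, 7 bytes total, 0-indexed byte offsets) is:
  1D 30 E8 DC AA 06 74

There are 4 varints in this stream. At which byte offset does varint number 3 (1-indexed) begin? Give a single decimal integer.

  byte[0]=0x1D cont=0 payload=0x1D=29: acc |= 29<<0 -> acc=29 shift=7 [end]
Varint 1: bytes[0:1] = 1D -> value 29 (1 byte(s))
  byte[1]=0x30 cont=0 payload=0x30=48: acc |= 48<<0 -> acc=48 shift=7 [end]
Varint 2: bytes[1:2] = 30 -> value 48 (1 byte(s))
  byte[2]=0xE8 cont=1 payload=0x68=104: acc |= 104<<0 -> acc=104 shift=7
  byte[3]=0xDC cont=1 payload=0x5C=92: acc |= 92<<7 -> acc=11880 shift=14
  byte[4]=0xAA cont=1 payload=0x2A=42: acc |= 42<<14 -> acc=700008 shift=21
  byte[5]=0x06 cont=0 payload=0x06=6: acc |= 6<<21 -> acc=13282920 shift=28 [end]
Varint 3: bytes[2:6] = E8 DC AA 06 -> value 13282920 (4 byte(s))
  byte[6]=0x74 cont=0 payload=0x74=116: acc |= 116<<0 -> acc=116 shift=7 [end]
Varint 4: bytes[6:7] = 74 -> value 116 (1 byte(s))

Answer: 2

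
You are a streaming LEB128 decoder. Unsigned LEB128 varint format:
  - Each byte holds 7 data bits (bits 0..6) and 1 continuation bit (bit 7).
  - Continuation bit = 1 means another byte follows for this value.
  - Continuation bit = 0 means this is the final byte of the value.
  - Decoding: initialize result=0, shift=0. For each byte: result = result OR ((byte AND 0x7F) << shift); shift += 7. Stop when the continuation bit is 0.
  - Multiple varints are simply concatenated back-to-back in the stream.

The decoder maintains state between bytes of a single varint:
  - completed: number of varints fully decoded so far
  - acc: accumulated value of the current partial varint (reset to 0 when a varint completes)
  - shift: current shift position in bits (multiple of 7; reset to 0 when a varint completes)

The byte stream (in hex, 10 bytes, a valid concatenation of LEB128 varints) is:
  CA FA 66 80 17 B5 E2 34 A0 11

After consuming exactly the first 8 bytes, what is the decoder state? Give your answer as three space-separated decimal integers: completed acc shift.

Answer: 3 0 0

Derivation:
byte[0]=0xCA cont=1 payload=0x4A: acc |= 74<<0 -> completed=0 acc=74 shift=7
byte[1]=0xFA cont=1 payload=0x7A: acc |= 122<<7 -> completed=0 acc=15690 shift=14
byte[2]=0x66 cont=0 payload=0x66: varint #1 complete (value=1686858); reset -> completed=1 acc=0 shift=0
byte[3]=0x80 cont=1 payload=0x00: acc |= 0<<0 -> completed=1 acc=0 shift=7
byte[4]=0x17 cont=0 payload=0x17: varint #2 complete (value=2944); reset -> completed=2 acc=0 shift=0
byte[5]=0xB5 cont=1 payload=0x35: acc |= 53<<0 -> completed=2 acc=53 shift=7
byte[6]=0xE2 cont=1 payload=0x62: acc |= 98<<7 -> completed=2 acc=12597 shift=14
byte[7]=0x34 cont=0 payload=0x34: varint #3 complete (value=864565); reset -> completed=3 acc=0 shift=0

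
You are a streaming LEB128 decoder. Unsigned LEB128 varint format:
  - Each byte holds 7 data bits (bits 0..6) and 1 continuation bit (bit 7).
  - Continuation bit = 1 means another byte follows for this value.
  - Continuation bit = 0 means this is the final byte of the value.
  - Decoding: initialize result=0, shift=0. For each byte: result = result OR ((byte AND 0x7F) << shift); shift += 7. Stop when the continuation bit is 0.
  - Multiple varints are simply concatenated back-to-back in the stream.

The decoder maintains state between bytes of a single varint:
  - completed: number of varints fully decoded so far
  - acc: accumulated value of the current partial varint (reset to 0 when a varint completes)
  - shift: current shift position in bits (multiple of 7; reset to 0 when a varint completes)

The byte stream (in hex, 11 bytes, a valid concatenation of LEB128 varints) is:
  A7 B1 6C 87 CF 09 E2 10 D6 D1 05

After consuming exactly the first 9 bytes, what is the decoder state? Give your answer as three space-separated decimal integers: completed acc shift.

Answer: 3 86 7

Derivation:
byte[0]=0xA7 cont=1 payload=0x27: acc |= 39<<0 -> completed=0 acc=39 shift=7
byte[1]=0xB1 cont=1 payload=0x31: acc |= 49<<7 -> completed=0 acc=6311 shift=14
byte[2]=0x6C cont=0 payload=0x6C: varint #1 complete (value=1775783); reset -> completed=1 acc=0 shift=0
byte[3]=0x87 cont=1 payload=0x07: acc |= 7<<0 -> completed=1 acc=7 shift=7
byte[4]=0xCF cont=1 payload=0x4F: acc |= 79<<7 -> completed=1 acc=10119 shift=14
byte[5]=0x09 cont=0 payload=0x09: varint #2 complete (value=157575); reset -> completed=2 acc=0 shift=0
byte[6]=0xE2 cont=1 payload=0x62: acc |= 98<<0 -> completed=2 acc=98 shift=7
byte[7]=0x10 cont=0 payload=0x10: varint #3 complete (value=2146); reset -> completed=3 acc=0 shift=0
byte[8]=0xD6 cont=1 payload=0x56: acc |= 86<<0 -> completed=3 acc=86 shift=7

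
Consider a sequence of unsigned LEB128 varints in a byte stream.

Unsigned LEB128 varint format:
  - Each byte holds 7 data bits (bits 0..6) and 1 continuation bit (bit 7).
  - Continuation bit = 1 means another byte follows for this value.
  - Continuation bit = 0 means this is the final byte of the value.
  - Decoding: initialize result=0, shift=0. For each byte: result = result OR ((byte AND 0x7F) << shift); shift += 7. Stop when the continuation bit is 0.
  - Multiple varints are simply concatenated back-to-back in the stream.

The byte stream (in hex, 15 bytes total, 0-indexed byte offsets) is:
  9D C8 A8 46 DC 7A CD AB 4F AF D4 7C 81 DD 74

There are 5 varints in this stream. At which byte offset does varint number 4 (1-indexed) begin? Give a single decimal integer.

Answer: 9

Derivation:
  byte[0]=0x9D cont=1 payload=0x1D=29: acc |= 29<<0 -> acc=29 shift=7
  byte[1]=0xC8 cont=1 payload=0x48=72: acc |= 72<<7 -> acc=9245 shift=14
  byte[2]=0xA8 cont=1 payload=0x28=40: acc |= 40<<14 -> acc=664605 shift=21
  byte[3]=0x46 cont=0 payload=0x46=70: acc |= 70<<21 -> acc=147465245 shift=28 [end]
Varint 1: bytes[0:4] = 9D C8 A8 46 -> value 147465245 (4 byte(s))
  byte[4]=0xDC cont=1 payload=0x5C=92: acc |= 92<<0 -> acc=92 shift=7
  byte[5]=0x7A cont=0 payload=0x7A=122: acc |= 122<<7 -> acc=15708 shift=14 [end]
Varint 2: bytes[4:6] = DC 7A -> value 15708 (2 byte(s))
  byte[6]=0xCD cont=1 payload=0x4D=77: acc |= 77<<0 -> acc=77 shift=7
  byte[7]=0xAB cont=1 payload=0x2B=43: acc |= 43<<7 -> acc=5581 shift=14
  byte[8]=0x4F cont=0 payload=0x4F=79: acc |= 79<<14 -> acc=1299917 shift=21 [end]
Varint 3: bytes[6:9] = CD AB 4F -> value 1299917 (3 byte(s))
  byte[9]=0xAF cont=1 payload=0x2F=47: acc |= 47<<0 -> acc=47 shift=7
  byte[10]=0xD4 cont=1 payload=0x54=84: acc |= 84<<7 -> acc=10799 shift=14
  byte[11]=0x7C cont=0 payload=0x7C=124: acc |= 124<<14 -> acc=2042415 shift=21 [end]
Varint 4: bytes[9:12] = AF D4 7C -> value 2042415 (3 byte(s))
  byte[12]=0x81 cont=1 payload=0x01=1: acc |= 1<<0 -> acc=1 shift=7
  byte[13]=0xDD cont=1 payload=0x5D=93: acc |= 93<<7 -> acc=11905 shift=14
  byte[14]=0x74 cont=0 payload=0x74=116: acc |= 116<<14 -> acc=1912449 shift=21 [end]
Varint 5: bytes[12:15] = 81 DD 74 -> value 1912449 (3 byte(s))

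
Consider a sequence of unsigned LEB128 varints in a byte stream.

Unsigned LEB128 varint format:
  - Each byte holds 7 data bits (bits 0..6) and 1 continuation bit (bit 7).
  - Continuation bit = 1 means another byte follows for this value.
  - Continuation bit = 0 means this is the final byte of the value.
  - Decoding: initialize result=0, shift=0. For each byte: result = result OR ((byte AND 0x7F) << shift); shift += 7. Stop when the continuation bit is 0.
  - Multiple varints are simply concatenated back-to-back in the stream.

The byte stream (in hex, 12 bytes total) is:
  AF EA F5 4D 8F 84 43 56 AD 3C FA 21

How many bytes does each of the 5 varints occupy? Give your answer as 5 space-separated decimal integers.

Answer: 4 3 1 2 2

Derivation:
  byte[0]=0xAF cont=1 payload=0x2F=47: acc |= 47<<0 -> acc=47 shift=7
  byte[1]=0xEA cont=1 payload=0x6A=106: acc |= 106<<7 -> acc=13615 shift=14
  byte[2]=0xF5 cont=1 payload=0x75=117: acc |= 117<<14 -> acc=1930543 shift=21
  byte[3]=0x4D cont=0 payload=0x4D=77: acc |= 77<<21 -> acc=163411247 shift=28 [end]
Varint 1: bytes[0:4] = AF EA F5 4D -> value 163411247 (4 byte(s))
  byte[4]=0x8F cont=1 payload=0x0F=15: acc |= 15<<0 -> acc=15 shift=7
  byte[5]=0x84 cont=1 payload=0x04=4: acc |= 4<<7 -> acc=527 shift=14
  byte[6]=0x43 cont=0 payload=0x43=67: acc |= 67<<14 -> acc=1098255 shift=21 [end]
Varint 2: bytes[4:7] = 8F 84 43 -> value 1098255 (3 byte(s))
  byte[7]=0x56 cont=0 payload=0x56=86: acc |= 86<<0 -> acc=86 shift=7 [end]
Varint 3: bytes[7:8] = 56 -> value 86 (1 byte(s))
  byte[8]=0xAD cont=1 payload=0x2D=45: acc |= 45<<0 -> acc=45 shift=7
  byte[9]=0x3C cont=0 payload=0x3C=60: acc |= 60<<7 -> acc=7725 shift=14 [end]
Varint 4: bytes[8:10] = AD 3C -> value 7725 (2 byte(s))
  byte[10]=0xFA cont=1 payload=0x7A=122: acc |= 122<<0 -> acc=122 shift=7
  byte[11]=0x21 cont=0 payload=0x21=33: acc |= 33<<7 -> acc=4346 shift=14 [end]
Varint 5: bytes[10:12] = FA 21 -> value 4346 (2 byte(s))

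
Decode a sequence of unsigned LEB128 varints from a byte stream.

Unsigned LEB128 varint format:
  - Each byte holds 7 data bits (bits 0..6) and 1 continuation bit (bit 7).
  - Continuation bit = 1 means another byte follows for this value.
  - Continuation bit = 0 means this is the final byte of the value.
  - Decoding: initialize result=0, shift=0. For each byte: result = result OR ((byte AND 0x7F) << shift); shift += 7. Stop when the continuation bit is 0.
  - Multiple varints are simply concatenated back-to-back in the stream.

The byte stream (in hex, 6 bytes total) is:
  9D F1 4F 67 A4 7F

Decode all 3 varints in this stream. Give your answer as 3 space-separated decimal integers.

Answer: 1308829 103 16292

Derivation:
  byte[0]=0x9D cont=1 payload=0x1D=29: acc |= 29<<0 -> acc=29 shift=7
  byte[1]=0xF1 cont=1 payload=0x71=113: acc |= 113<<7 -> acc=14493 shift=14
  byte[2]=0x4F cont=0 payload=0x4F=79: acc |= 79<<14 -> acc=1308829 shift=21 [end]
Varint 1: bytes[0:3] = 9D F1 4F -> value 1308829 (3 byte(s))
  byte[3]=0x67 cont=0 payload=0x67=103: acc |= 103<<0 -> acc=103 shift=7 [end]
Varint 2: bytes[3:4] = 67 -> value 103 (1 byte(s))
  byte[4]=0xA4 cont=1 payload=0x24=36: acc |= 36<<0 -> acc=36 shift=7
  byte[5]=0x7F cont=0 payload=0x7F=127: acc |= 127<<7 -> acc=16292 shift=14 [end]
Varint 3: bytes[4:6] = A4 7F -> value 16292 (2 byte(s))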